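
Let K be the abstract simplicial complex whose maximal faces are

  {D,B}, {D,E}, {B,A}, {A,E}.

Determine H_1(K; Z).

H_1 = Z.

Fix the vertex order A < B < D < E and write every simplex with vertices in increasing order. Then dim K = 1 and the simplices of K are:

  0-simplices (4): A, B, D, E
  1-simplices (4): AB, AE, BD, DE

giving chain groups C_0 ≅ Z^4, C_1 ≅ Z^4.

∂_1: C_1 → C_0 sends each edge [p,q] (with p < q) to q − p.
As a 4×4 matrix over Z this has rank 3, with invariant factors (1,1,1).

Computing H_k = (kernel of ∂_k) / (image of ∂_{k+1}):

  H_1: rank ker ∂_1 − rank ∂_2 = (4 − 3) − 0 = 1, and there is no ∂_2, so H_1 ≅ Z.

(K is a triangulation of the circle S^1.)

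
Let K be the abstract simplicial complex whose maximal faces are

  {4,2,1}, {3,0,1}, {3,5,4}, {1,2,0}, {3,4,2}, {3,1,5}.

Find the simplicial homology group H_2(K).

H_2 = 0.

We work with the vertex ordering 0 < 1 < 2 < 3 < 4 < 5. The simplices of K, each written with vertices in increasing order, are:

  0-simplices (6): [0], [1], [2], [3], [4], [5]
  1-simplices (12): [0,1], [0,2], [0,3], [1,2], [1,3], [1,4], [1,5], [2,3], [2,4], [3,4], [3,5], [4,5]
  2-simplices (6): [0,1,2], [0,1,3], [1,2,4], [1,3,5], [2,3,4], [3,4,5]

so the chain groups are C_0 ≅ Z^6, C_1 ≅ Z^12, C_2 ≅ Z^6.

∂_1: C_1 → C_0 sends each edge [p,q] (with p < q) to q − p.
As a 6×12 matrix over Z this has rank 5, with invariant factors (1,1,1,1,1).

Boundary ∂_2: C_2 → C_1 maps a triangle to the signed sum of its edges. For instance
  ∂[3,4,5] = [4,5] − [3,5] + [3,4],
  ∂[1,3,5] = [3,5] − [1,5] + [1,3].
This gives a 12×6 integer matrix of rank 6; reducing to Smith normal form yields diagonal entries (1,1,1,1,1,1).

Reading off H_k = ker ∂_k / im ∂_{k+1}:

  H_2: rank ker ∂_2 − rank ∂_3 = (6 − 6) − 0 = 0, and there is no ∂_3, so H_2 = 0.

(K is a triangulation of the cylinder S^1 x I.)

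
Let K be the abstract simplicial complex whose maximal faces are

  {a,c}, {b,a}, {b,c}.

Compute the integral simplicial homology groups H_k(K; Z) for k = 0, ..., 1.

Take the total order a < b < c on the vertex set. Then K (dimension 1) consists of the simplices:

  0-simplices (3): a, b, c
  1-simplices (3): ab, ac, bc

so the chain groups are C_0 ≅ Z^3, C_1 ≅ Z^3.

Boundary ∂_1: C_1 → C_0 sends each edge [p,q] (with p < q) to q − p.
As a 3×3 matrix over Z this has rank 2, with invariant factors (1,1).

From H_k ≅ ker(∂_k) / im(∂_{k+1}) we obtain:

  H_0: rank C_0 − rank ∂_1 = 3 − 2 = 1, and the invariant factors of ∂_1 are all 1, so H_0 = Z.
  H_1: rank ker ∂_1 − rank ∂_2 = (3 − 2) − 0 = 1, and there is no ∂_2, so H_1 = Z.

As a check, the Euler characteristic is 3 − 3 = 0, which agrees with 1 − 1 = 0.

H_0 ≅ Z,  H_1 ≅ Z.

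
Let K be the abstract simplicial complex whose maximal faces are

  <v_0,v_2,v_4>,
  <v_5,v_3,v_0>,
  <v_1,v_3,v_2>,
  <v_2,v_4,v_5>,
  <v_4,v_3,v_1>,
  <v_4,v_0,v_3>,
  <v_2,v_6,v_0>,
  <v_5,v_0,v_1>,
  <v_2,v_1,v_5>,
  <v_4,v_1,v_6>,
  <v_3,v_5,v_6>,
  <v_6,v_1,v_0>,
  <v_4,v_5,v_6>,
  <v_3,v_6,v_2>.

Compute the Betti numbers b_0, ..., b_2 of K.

Order the vertices as v_0 < v_1 < v_2 < v_3 < v_4 < v_5 < v_6. Listing each simplex with vertices in this order, K has dimension 2 with simplices:

  0-simplices (7): [v_0], [v_1], [v_2], [v_3], [v_4], [v_5], [v_6]
  1-simplices (21): (21 of them)
  2-simplices (14): (14 of them)

giving chain groups C_0 ≅ Z^7, C_1 ≅ Z^21, C_2 ≅ Z^14.

Boundary ∂_1: C_1 → C_0 maps an edge to its endpoints' difference, ∂[p,q] = q − p.
The resulting 7×21 matrix has rank 6, and its Smith normal form has invariant factors (1,1,1,1,1,1).

The boundary map ∂_2: C_2 → C_1 maps a triangle to the signed sum of its edges. For instance
  ∂[v_4,v_5,v_6] = [v_5,v_6] − [v_4,v_6] + [v_4,v_5],
  ∂[v_1,v_2,v_5] = [v_2,v_5] − [v_1,v_5] + [v_1,v_2].
This gives a 21×14 integer matrix of rank 13; reducing to Smith normal form yields diagonal entries (1,1,1,1,1,1,1,1,1,1,1,1,1).

Now H_k = ker ∂_k / im ∂_{k+1}, so:

  H_0: rank C_0 − rank ∂_1 = 7 − 6 = 1, and the invariant factors of ∂_1 are all 1, so H_0 ≅ Z.
  H_1: rank ker ∂_1 − rank ∂_2 = (21 − 6) − 13 = 2, and the invariant factors of ∂_2 are all 1, so H_1 ≅ Z^2.
  H_2: rank ker ∂_2 − rank ∂_3 = (14 − 13) − 0 = 1, and there is no ∂_3, so H_2 ≅ Z.

Hence the Betti numbers are b_0 = 1, b_1 = 2, b_2 = 1.

b_0 = 1, b_1 = 2, b_2 = 1.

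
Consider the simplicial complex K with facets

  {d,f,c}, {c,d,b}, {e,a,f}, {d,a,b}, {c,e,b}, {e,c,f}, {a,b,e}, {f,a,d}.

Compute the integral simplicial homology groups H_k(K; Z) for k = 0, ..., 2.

Fix the vertex order a < b < c < d < e < f and write every simplex with vertices in increasing order. Then dim K = 2 and the simplices of K are:

  0-simplices (6): a, b, c, d, e, f
  1-simplices (12): ab, ad, ae, af, bc, bd, be, cd, ce, cf, df, ef
  2-simplices (8): abd, abe, adf, aef, bcd, bce, cdf, cef

giving chain groups C_0 ≅ Z^6, C_1 ≅ Z^12, C_2 ≅ Z^8.

The boundary map ∂_1: C_1 → C_0 sends each edge [p,q] (with p < q) to q − p. For instance
  ∂ae = e − a.
As a 6×12 matrix over Z this has rank 5, with invariant factors (1,1,1,1,1).

Boundary ∂_2: C_2 → C_1 maps a triangle to the signed sum of its edges. For instance
  ∂bcd = cd − bd + bc,
  ∂adf = df − af + ad.
This gives a 12×8 integer matrix of rank 7; reducing to Smith normal form yields diagonal entries (1,1,1,1,1,1,1).

Reading off H_k = ker ∂_k / im ∂_{k+1}:

  H_0: rank C_0 − rank ∂_1 = 6 − 5 = 1, and the invariant factors of ∂_1 are all 1, so H_0 = Z.
  H_1: rank ker ∂_1 − rank ∂_2 = (12 − 5) − 7 = 0, and the invariant factors of ∂_2 are all 1, so H_1 = 0.
  H_2: rank ker ∂_2 − rank ∂_3 = (8 − 7) − 0 = 1, and there is no ∂_3, so H_2 = Z.

As a check, the Euler characteristic is 6 − 12 + 8 = 2, which agrees with 1 − 0 + 1 = 2.

H_0 = Z,  H_1 = 0,  H_2 = Z.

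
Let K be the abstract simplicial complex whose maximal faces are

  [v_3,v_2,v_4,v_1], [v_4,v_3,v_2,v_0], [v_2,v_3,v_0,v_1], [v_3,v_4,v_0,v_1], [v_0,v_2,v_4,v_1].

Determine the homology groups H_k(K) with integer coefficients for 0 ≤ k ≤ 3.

H_0 = Z,  H_1 = 0,  H_2 = 0,  H_3 = Z.

We work with the vertex ordering v_0 < v_1 < v_2 < v_3 < v_4. The simplices of K, each written with vertices in increasing order, are:

  0-simplices (5): [v_0], [v_1], [v_2], [v_3], [v_4]
  1-simplices (10): [v_0,v_1], [v_0,v_2], [v_0,v_3], [v_0,v_4], [v_1,v_2], [v_1,v_3], [v_1,v_4], [v_2,v_3], [v_2,v_4], [v_3,v_4]
  2-simplices (10): [v_0,v_1,v_2], [v_0,v_1,v_3], [v_0,v_1,v_4], [v_0,v_2,v_3], [v_0,v_2,v_4], [v_0,v_3,v_4], [v_1,v_2,v_3], [v_1,v_2,v_4], [v_1,v_3,v_4], [v_2,v_3,v_4]
  3-simplices (5): [v_0,v_1,v_2,v_3], [v_0,v_1,v_2,v_4], [v_0,v_1,v_3,v_4], [v_0,v_2,v_3,v_4], [v_1,v_2,v_3,v_4]

giving chain groups C_0 ≅ Z^5, C_1 ≅ Z^10, C_2 ≅ Z^10, C_3 ≅ Z^5.

Boundary ∂_1: C_1 → C_0 sends each edge [p,q] (with p < q) to q − p. For instance
  ∂[v_3,v_4] = [v_4] − [v_3].
The 5×10 boundary matrix has rank 4 and Smith normal form diag(1,1,1,1).

Boundary ∂_2: C_2 → C_1 acts by ∂[p,q,r] = [q,r] − [p,r] + [p,q]. For instance
  ∂[v_0,v_3,v_4] = [v_3,v_4] − [v_0,v_4] + [v_0,v_3],
  ∂[v_2,v_3,v_4] = [v_3,v_4] − [v_2,v_4] + [v_2,v_3].
This gives a 10×10 integer matrix of rank 6; reducing to Smith normal form yields diagonal entries (1,1,1,1,1,1).

Boundary ∂_3: C_3 → C_2 sends each 3-simplex σ to the alternating sum Σ_i (−1)^i (σ with its i-th vertex removed). For instance
  ∂[v_0,v_1,v_2,v_3] = [v_1,v_2,v_3] − [v_0,v_2,v_3] + [v_0,v_1,v_3] − [v_0,v_1,v_2],
  ∂[v_0,v_1,v_2,v_4] = [v_1,v_2,v_4] − [v_0,v_2,v_4] + [v_0,v_1,v_4] − [v_0,v_1,v_2].
The resulting 10×5 matrix has rank 4, and its Smith normal form has invariant factors (1,1,1,1).

Now H_k = ker ∂_k / im ∂_{k+1}, so:

  H_0: rank C_0 − rank ∂_1 = 5 − 4 = 1, and the invariant factors of ∂_1 are all 1, so H_0 ≅ Z.
  H_1: rank ker ∂_1 − rank ∂_2 = (10 − 4) − 6 = 0, and the invariant factors of ∂_2 are all 1, so H_1 ≅ 0.
  H_2: rank ker ∂_2 − rank ∂_3 = (10 − 6) − 4 = 0, and the invariant factors of ∂_3 are all 1, so H_2 ≅ 0.
  H_3: rank ker ∂_3 − rank ∂_4 = (5 − 4) − 0 = 1, and there is no ∂_4, so H_3 ≅ Z.

As a check, the Euler characteristic is 5 − 10 + 10 − 5 = 0, which agrees with 1 − 0 + 0 − 1 = 0.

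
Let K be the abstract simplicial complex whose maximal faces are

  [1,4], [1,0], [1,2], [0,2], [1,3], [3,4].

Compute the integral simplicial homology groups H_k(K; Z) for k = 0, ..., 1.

Order the vertices as 0 < 1 < 2 < 3 < 4. Listing each simplex with vertices in this order, K has dimension 1 with simplices:

  0-simplices (5): [0], [1], [2], [3], [4]
  1-simplices (6): [0,1], [0,2], [1,2], [1,3], [1,4], [3,4]

Hence C_0 ≅ Z^5, C_1 ≅ Z^6.

The boundary map ∂_1: C_1 → C_0 is given by ∂[p,q] = [q] − [p].
The 5×6 boundary matrix has rank 4 and Smith normal form diag(1,1,1,1).

From H_k ≅ ker(∂_k) / im(∂_{k+1}) we obtain:

  H_0: rank C_0 − rank ∂_1 = 5 − 4 = 1, and the invariant factors of ∂_1 are all 1, so H_0 ≅ Z.
  H_1: rank ker ∂_1 − rank ∂_2 = (6 − 4) − 0 = 2, and there is no ∂_2, so H_1 ≅ Z^2.

(K is a triangulation of a wedge of 2 circles.)

H_0 ≅ Z,  H_1 ≅ Z^2.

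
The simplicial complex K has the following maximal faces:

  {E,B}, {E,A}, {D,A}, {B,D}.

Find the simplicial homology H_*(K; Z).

We work with the vertex ordering A < B < D < E. The simplices of K, each written with vertices in increasing order, are:

  0-simplices (4): A, B, D, E
  1-simplices (4): AD, AE, BD, BE

so the chain groups are C_0 ≅ Z^4, C_1 ≅ Z^4.

The boundary map ∂_1: C_1 → C_0 is given by ∂[p,q] = [q] − [p]. For instance
  ∂BD = D − B.
The 4×4 boundary matrix has rank 3 and Smith normal form diag(1,1,1).

Now H_k = ker ∂_k / im ∂_{k+1}, so:

  H_0: rank C_0 − rank ∂_1 = 4 − 3 = 1, and the invariant factors of ∂_1 are all 1, so H_0 ≅ Z.
  H_1: rank ker ∂_1 − rank ∂_2 = (4 − 3) − 0 = 1, and there is no ∂_2, so H_1 ≅ Z.

As a check, the Euler characteristic is 4 − 4 = 0, which agrees with 1 − 1 = 0.
(K is a triangulation of the circle S^1.)

H_0 ≅ Z,  H_1 ≅ Z.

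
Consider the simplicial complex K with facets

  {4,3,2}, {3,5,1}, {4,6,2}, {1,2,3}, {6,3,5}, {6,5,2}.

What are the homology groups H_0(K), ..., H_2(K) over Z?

K has 6 vertices, 12 edges, 6 triangles.
rank ∂_0 = 0, rank ∂_1 = 5 ⇒ b_0 = 6 − 0 − 5 = 1; all invariant factors of ∂_1 are 1 so no torsion. So H_0 = Z.
rank ∂_1 = 5, rank ∂_2 = 6 ⇒ b_1 = 12 − 5 − 6 = 1; all invariant factors of ∂_2 are 1 so no torsion. So H_1 = Z.
rank ∂_2 = 6, rank ∂_3 = 0 ⇒ b_2 = 6 − 6 − 0 = 0. So H_2 = 0.

H_0 = Z,  H_1 = Z,  H_2 = 0.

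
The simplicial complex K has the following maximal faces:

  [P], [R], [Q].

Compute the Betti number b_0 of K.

b_0 = 3.

Order the vertices as P < Q < R. Listing each simplex with vertices in this order, K has dimension 0 with simplices:

  0-simplices (3): P, Q, R

giving chain groups C_0 ≅ Z^3.

Computing H_k = (kernel of ∂_k) / (image of ∂_{k+1}):

  H_0: rank C_0 − rank ∂_1 = 3 − 0 = 3, and there is no ∂_1, so H_0 ≅ Z^3.

Hence the Betti numbers are b_0 = 3.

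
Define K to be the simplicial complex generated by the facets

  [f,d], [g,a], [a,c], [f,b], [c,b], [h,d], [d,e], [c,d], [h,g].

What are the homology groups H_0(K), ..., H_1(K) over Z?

We work with the vertex ordering a < b < c < d < e < f < g < h. The simplices of K, each written with vertices in increasing order, are:

  0-simplices (8): a, b, c, d, e, f, g, h
  1-simplices (9): ac, ag, bc, bf, cd, de, df, dh, gh

so the chain groups are C_0 ≅ Z^8, C_1 ≅ Z^9.

Boundary ∂_1: C_1 → C_0 maps an edge to its endpoints' difference, ∂[p,q] = q − p. For instance
  ∂gh = h − g.
The 8×9 boundary matrix has rank 7 and Smith normal form diag(1,1,1,1,1,1,1).

Computing H_k = (kernel of ∂_k) / (image of ∂_{k+1}):

  H_0: rank C_0 − rank ∂_1 = 8 − 7 = 1, and the invariant factors of ∂_1 are all 1, so H_0 ≅ Z.
  H_1: rank ker ∂_1 − rank ∂_2 = (9 − 7) − 0 = 2, and there is no ∂_2, so H_1 ≅ Z^2.

H_0 ≅ Z,  H_1 ≅ Z^2.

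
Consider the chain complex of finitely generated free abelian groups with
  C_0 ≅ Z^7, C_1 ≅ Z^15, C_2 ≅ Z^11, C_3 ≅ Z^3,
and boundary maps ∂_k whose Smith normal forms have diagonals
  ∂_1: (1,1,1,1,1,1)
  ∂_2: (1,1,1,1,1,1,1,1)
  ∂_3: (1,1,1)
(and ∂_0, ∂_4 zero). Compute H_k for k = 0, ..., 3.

H_0 = Z,  H_1 = Z,  H_2 = 0,  H_3 = 0.

H_0: b_0 = 7 − 0 − 6 = 1; torsion from ∂_1 factors > 1: none. So H_0 = Z.
H_1: b_1 = 15 − 6 − 8 = 1; torsion from ∂_2 factors > 1: none. So H_1 = Z.
H_2: b_2 = 11 − 8 − 3 = 0; torsion from ∂_3 factors > 1: none. So H_2 = 0.
H_3: b_3 = 3 − 3 − 0 = 0; torsion from ∂_4 factors > 1: none. So H_3 = 0.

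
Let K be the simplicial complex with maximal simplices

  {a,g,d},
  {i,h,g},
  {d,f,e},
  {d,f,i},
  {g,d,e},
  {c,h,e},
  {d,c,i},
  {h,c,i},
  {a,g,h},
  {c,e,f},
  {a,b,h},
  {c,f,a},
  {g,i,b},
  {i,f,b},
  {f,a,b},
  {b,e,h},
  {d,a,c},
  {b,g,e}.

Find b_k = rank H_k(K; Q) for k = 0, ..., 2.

b_0 = 1, b_1 = 1, b_2 = 0.

Order the vertices as a < b < c < d < e < f < g < h < i. Listing each simplex with vertices in this order, K has dimension 2 with simplices:

  0-simplices (9): a, b, c, d, e, f, g, h, i
  1-simplices (27): ab, ac, ad, af, ag, ah, be, bf, bg, bh, bi, cd, ce, cf, ch, ci, de, df, dg, di, ef, eg, eh, fi, gh, gi, hi
  2-simplices (18): abf, abh, acd, acf, adg, agh, beg, beh, bfi, bgi, cdi, cef, ceh, chi, def, deg, dfi, ghi

Hence C_0 ≅ Z^9, C_1 ≅ Z^27, C_2 ≅ Z^18.

Boundary ∂_1: C_1 → C_0 maps an edge to its endpoints' difference, ∂[p,q] = q − p. For instance
  ∂be = e − b.
The 9×27 boundary matrix has rank 8 and Smith normal form diag(1,1,1,1,1,1,1,1).

The boundary map ∂_2: C_2 → C_1 maps a triangle to the signed sum of its edges. For instance
  ∂dfi = fi − di + df,
  ∂chi = hi − ci + ch.
The resulting 27×18 matrix has rank 18, and its Smith normal form has invariant factors (1,1,1,1,1,1,1,1,1,1,1,1,1,1,1,1,1,2).

Now H_k = ker ∂_k / im ∂_{k+1}, so:

  H_0: rank C_0 − rank ∂_1 = 9 − 8 = 1, and the invariant factors of ∂_1 are all 1, so H_0 ≅ Z.
  H_1: rank ker ∂_1 − rank ∂_2 = (27 − 8) − 18 = 1, and ∂_2 has invariant factor 2 > 1, so H_1 ≅ Z ⊕ Z_2.
  H_2: rank ker ∂_2 − rank ∂_3 = (18 − 18) − 0 = 0, and there is no ∂_3, so H_2 ≅ 0.

Hence the Betti numbers are b_0 = 1, b_1 = 1, b_2 = 0.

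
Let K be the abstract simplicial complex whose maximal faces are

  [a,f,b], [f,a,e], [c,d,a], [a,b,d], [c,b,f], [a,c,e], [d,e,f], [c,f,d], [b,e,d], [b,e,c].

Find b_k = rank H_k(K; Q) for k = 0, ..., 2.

Take the total order a < b < c < d < e < f on the vertex set. Then K (dimension 2) consists of the simplices:

  0-simplices (6): a, b, c, d, e, f
  1-simplices (15): ab, ac, ad, ae, af, bc, bd, be, bf, cd, ce, cf, de, df, ef
  2-simplices (10): abd, abf, acd, ace, aef, bce, bcf, bde, cdf, def

Hence C_0 ≅ Z^6, C_1 ≅ Z^15, C_2 ≅ Z^10.

Boundary ∂_1: C_1 → C_0 maps an edge to its endpoints' difference, ∂[p,q] = q − p.
The 6×15 boundary matrix has rank 5 and Smith normal form diag(1,1,1,1,1).

∂_2: C_2 → C_1 maps a triangle to the signed sum of its edges. For instance
  ∂bce = ce − be + bc,
  ∂aef = ef − af + ae.
The 15×10 boundary matrix has rank 10 and Smith normal form diag(1,1,1,1,1,1,1,1,1,2).

Computing H_k = (kernel of ∂_k) / (image of ∂_{k+1}):

  H_0: rank C_0 − rank ∂_1 = 6 − 5 = 1, and the invariant factors of ∂_1 are all 1, so H_0 = Z.
  H_1: rank ker ∂_1 − rank ∂_2 = (15 − 5) − 10 = 0, and ∂_2 has invariant factor 2 > 1, so H_1 = Z/2Z.
  H_2: rank ker ∂_2 − rank ∂_3 = (10 − 10) − 0 = 0, and there is no ∂_3, so H_2 = 0.

Hence the Betti numbers are b_0 = 1, b_1 = 0, b_2 = 0.

b_0 = 1, b_1 = 0, b_2 = 0.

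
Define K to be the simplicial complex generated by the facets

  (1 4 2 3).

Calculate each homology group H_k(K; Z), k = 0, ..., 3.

We work with the vertex ordering 1 < 2 < 3 < 4. The simplices of K, each written with vertices in increasing order, are:

  0-simplices (4): [1], [2], [3], [4]
  1-simplices (6): [1,2], [1,3], [1,4], [2,3], [2,4], [3,4]
  2-simplices (4): [1,2,3], [1,2,4], [1,3,4], [2,3,4]
  3-simplices (1): [1,2,3,4]

giving chain groups C_0 ≅ Z^4, C_1 ≅ Z^6, C_2 ≅ Z^4, C_3 ≅ Z^1.

∂_1: C_1 → C_0 maps an edge to its endpoints' difference, ∂[p,q] = q − p. For instance
  ∂[2,4] = [4] − [2].
As a 4×6 matrix over Z this has rank 3, with invariant factors (1,1,1).

The boundary map ∂_2: C_2 → C_1 maps a triangle to the signed sum of its edges. For instance
  ∂[1,2,3] = [2,3] − [1,3] + [1,2],
  ∂[2,3,4] = [3,4] − [2,4] + [2,3].
The resulting 6×4 matrix has rank 3, and its Smith normal form has invariant factors (1,1,1).

∂_3: C_3 → C_2 sends each 3-simplex σ to the alternating sum Σ_i (−1)^i (σ with its i-th vertex removed). For instance
  ∂[1,2,3,4] = [2,3,4] − [1,3,4] + [1,2,4] − [1,2,3].
This gives a 4×1 integer matrix of rank 1; reducing to Smith normal form yields diagonal entries (1).

Reading off H_k = ker ∂_k / im ∂_{k+1}:

  H_0: rank C_0 − rank ∂_1 = 4 − 3 = 1, and the invariant factors of ∂_1 are all 1, so H_0 ≅ Z.
  H_1: rank ker ∂_1 − rank ∂_2 = (6 − 3) − 3 = 0, and the invariant factors of ∂_2 are all 1, so H_1 ≅ 0.
  H_2: rank ker ∂_2 − rank ∂_3 = (4 − 3) − 1 = 0, and the invariant factors of ∂_3 are all 1, so H_2 ≅ 0.
  H_3: rank ker ∂_3 − rank ∂_4 = (1 − 1) − 0 = 0, and there is no ∂_4, so H_3 ≅ 0.

H_0 ≅ Z,  H_1 = 0,  H_2 = 0,  H_3 = 0.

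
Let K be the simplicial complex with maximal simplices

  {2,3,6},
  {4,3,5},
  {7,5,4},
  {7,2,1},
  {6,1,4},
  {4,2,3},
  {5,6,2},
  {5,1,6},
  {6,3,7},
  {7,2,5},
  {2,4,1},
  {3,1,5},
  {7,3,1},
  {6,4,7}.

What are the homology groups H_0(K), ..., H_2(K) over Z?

H_0 ≅ Z,  H_1 ≅ Z^2,  H_2 ≅ Z.

K has 7 vertices, 21 edges, 14 triangles.
rank ∂_0 = 0, rank ∂_1 = 6 ⇒ b_0 = 7 − 0 − 6 = 1; all invariant factors of ∂_1 are 1 so no torsion. So H_0 = Z.
rank ∂_1 = 6, rank ∂_2 = 13 ⇒ b_1 = 21 − 6 − 13 = 2; all invariant factors of ∂_2 are 1 so no torsion. So H_1 = Z^2.
rank ∂_2 = 13, rank ∂_3 = 0 ⇒ b_2 = 14 − 13 − 0 = 1. So H_2 = Z.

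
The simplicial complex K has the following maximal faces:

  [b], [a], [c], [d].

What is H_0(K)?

K has 4 vertices.
rank ∂_0 = 0, rank ∂_1 = 0 ⇒ b_0 = 4 − 0 − 0 = 4. So H_0 ≅ Z^4.

H_0 = Z^4.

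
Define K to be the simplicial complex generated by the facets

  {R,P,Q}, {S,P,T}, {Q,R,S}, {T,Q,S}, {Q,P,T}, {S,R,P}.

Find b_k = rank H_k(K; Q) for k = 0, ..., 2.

We work with the vertex ordering P < Q < R < S < T. The simplices of K, each written with vertices in increasing order, are:

  0-simplices (5): P, Q, R, S, T
  1-simplices (9): PQ, PR, PS, PT, QR, QS, QT, RS, ST
  2-simplices (6): PQR, PQT, PRS, PST, QRS, QST

giving chain groups C_0 ≅ Z^5, C_1 ≅ Z^9, C_2 ≅ Z^6.

The boundary map ∂_1: C_1 → C_0 maps an edge to its endpoints' difference, ∂[p,q] = q − p. For instance
  ∂QT = T − Q.
As a 5×9 matrix over Z this has rank 4, with invariant factors (1,1,1,1).

Boundary ∂_2: C_2 → C_1 acts by ∂[p,q,r] = [q,r] − [p,r] + [p,q]. For instance
  ∂QST = ST − QT + QS,
  ∂PRS = RS − PS + PR.
This gives a 9×6 integer matrix of rank 5; reducing to Smith normal form yields diagonal entries (1,1,1,1,1).

Computing H_k = (kernel of ∂_k) / (image of ∂_{k+1}):

  H_0: rank C_0 − rank ∂_1 = 5 − 4 = 1, and the invariant factors of ∂_1 are all 1, so H_0 = Z.
  H_1: rank ker ∂_1 − rank ∂_2 = (9 − 4) − 5 = 0, and the invariant factors of ∂_2 are all 1, so H_1 = 0.
  H_2: rank ker ∂_2 − rank ∂_3 = (6 − 5) − 0 = 1, and there is no ∂_3, so H_2 = Z.

Hence the Betti numbers are b_0 = 1, b_1 = 0, b_2 = 1.

b_0 = 1, b_1 = 0, b_2 = 1.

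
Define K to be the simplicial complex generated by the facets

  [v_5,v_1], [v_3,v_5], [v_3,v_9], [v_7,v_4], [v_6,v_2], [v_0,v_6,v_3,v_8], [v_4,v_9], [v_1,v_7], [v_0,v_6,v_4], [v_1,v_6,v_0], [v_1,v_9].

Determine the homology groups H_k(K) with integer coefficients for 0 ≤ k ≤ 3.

Fix the vertex order v_0 < v_1 < v_2 < v_3 < v_4 < v_5 < v_6 < v_7 < v_8 < v_9 and write every simplex with vertices in increasing order. Then dim K = 3 and the simplices of K are:

  0-simplices (10): [v_0], [v_1], [v_2], [v_3], [v_4], [v_5], [v_6], [v_7], [v_8], [v_9]
  1-simplices (18): (18 of them)
  2-simplices (6): [v_0,v_1,v_6], [v_0,v_3,v_6], [v_0,v_3,v_8], [v_0,v_4,v_6], [v_0,v_6,v_8], [v_3,v_6,v_8]
  3-simplices (1): [v_0,v_3,v_6,v_8]

Hence C_0 ≅ Z^10, C_1 ≅ Z^18, C_2 ≅ Z^6, C_3 ≅ Z^1.

Boundary ∂_1: C_1 → C_0 sends each edge [p,q] (with p < q) to q − p. For instance
  ∂[v_6,v_8] = [v_8] − [v_6].
As a 10×18 matrix over Z this has rank 9, with invariant factors (1,1,1,1,1,1,1,1,1).

Boundary ∂_2: C_2 → C_1 maps a triangle to the signed sum of its edges. For instance
  ∂[v_0,v_3,v_8] = [v_3,v_8] − [v_0,v_8] + [v_0,v_3],
  ∂[v_3,v_6,v_8] = [v_6,v_8] − [v_3,v_8] + [v_3,v_6].
The 18×6 boundary matrix has rank 5 and Smith normal form diag(1,1,1,1,1).

Boundary ∂_3: C_3 → C_2 sends each 3-simplex σ to the alternating sum Σ_i (−1)^i (σ with its i-th vertex removed). For instance
  ∂[v_0,v_3,v_6,v_8] = [v_3,v_6,v_8] − [v_0,v_6,v_8] + [v_0,v_3,v_8] − [v_0,v_3,v_6].
As a 6×1 matrix over Z this has rank 1, with invariant factors (1).

Computing H_k = (kernel of ∂_k) / (image of ∂_{k+1}):

  H_0: rank C_0 − rank ∂_1 = 10 − 9 = 1, and the invariant factors of ∂_1 are all 1, so H_0 ≅ Z.
  H_1: rank ker ∂_1 − rank ∂_2 = (18 − 9) − 5 = 4, and the invariant factors of ∂_2 are all 1, so H_1 ≅ Z^4.
  H_2: rank ker ∂_2 − rank ∂_3 = (6 − 5) − 1 = 0, and the invariant factors of ∂_3 are all 1, so H_2 ≅ 0.
  H_3: rank ker ∂_3 − rank ∂_4 = (1 − 1) − 0 = 0, and there is no ∂_4, so H_3 ≅ 0.

H_0 = Z,  H_1 = Z^4,  H_2 = 0,  H_3 = 0.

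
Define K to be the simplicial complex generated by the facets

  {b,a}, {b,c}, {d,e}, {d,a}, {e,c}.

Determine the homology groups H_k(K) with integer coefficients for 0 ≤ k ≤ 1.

Fix the vertex order a < b < c < d < e and write every simplex with vertices in increasing order. Then dim K = 1 and the simplices of K are:

  0-simplices (5): a, b, c, d, e
  1-simplices (5): ab, ad, bc, ce, de

giving chain groups C_0 ≅ Z^5, C_1 ≅ Z^5.

Boundary ∂_1: C_1 → C_0 maps an edge to its endpoints' difference, ∂[p,q] = q − p.
The 5×5 boundary matrix has rank 4 and Smith normal form diag(1,1,1,1).

Computing H_k = (kernel of ∂_k) / (image of ∂_{k+1}):

  H_0: rank C_0 − rank ∂_1 = 5 − 4 = 1, and the invariant factors of ∂_1 are all 1, so H_0 ≅ Z.
  H_1: rank ker ∂_1 − rank ∂_2 = (5 − 4) − 0 = 1, and there is no ∂_2, so H_1 ≅ Z.

H_0 = Z,  H_1 = Z.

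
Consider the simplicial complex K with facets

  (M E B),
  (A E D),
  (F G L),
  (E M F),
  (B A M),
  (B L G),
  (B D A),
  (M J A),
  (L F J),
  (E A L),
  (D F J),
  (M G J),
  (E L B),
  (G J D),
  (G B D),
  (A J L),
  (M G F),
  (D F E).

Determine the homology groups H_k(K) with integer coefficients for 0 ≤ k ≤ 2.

Take the total order A < B < D < E < F < G < J < L < M on the vertex set. Then K (dimension 2) consists of the simplices:

  0-simplices (9): A, B, D, E, F, G, J, L, M
  1-simplices (27): AB, AD, AE, AJ, AL, AM, BD, BE, BG, BL, BM, DE, DF, DG, DJ, EF, EL, EM, FG, FJ, FL, FM, GJ, GL, GM, JL, JM
  2-simplices (18): ABD, ABM, ADE, AEL, AJL, AJM, BDG, BEL, BEM, BGL, DEF, DFJ, DGJ, EFM, FGL, FGM, FJL, GJM

giving chain groups C_0 ≅ Z^9, C_1 ≅ Z^27, C_2 ≅ Z^18.

∂_1: C_1 → C_0 sends each edge [p,q] (with p < q) to q − p.
The resulting 9×27 matrix has rank 8, and its Smith normal form has invariant factors (1,1,1,1,1,1,1,1).

The boundary map ∂_2: C_2 → C_1 maps a triangle to the signed sum of its edges. For instance
  ∂ADE = DE − AE + AD,
  ∂ABD = BD − AD + AB.
The resulting 27×18 matrix has rank 18, and its Smith normal form has invariant factors (1,1,1,1,1,1,1,1,1,1,1,1,1,1,1,1,1,2).

Reading off H_k = ker ∂_k / im ∂_{k+1}:

  H_0: rank C_0 − rank ∂_1 = 9 − 8 = 1, and the invariant factors of ∂_1 are all 1, so H_0 = Z.
  H_1: rank ker ∂_1 − rank ∂_2 = (27 − 8) − 18 = 1, and ∂_2 has invariant factor 2 > 1, so H_1 = Z ⊕ Z/2.
  H_2: rank ker ∂_2 − rank ∂_3 = (18 − 18) − 0 = 0, and there is no ∂_3, so H_2 = 0.

As a check, the Euler characteristic is 9 − 27 + 18 = 0, which agrees with 1 − 1 + 0 = 0.
(K is a triangulation of the Klein bottle.)

H_0 ≅ Z,  H_1 ≅ Z ⊕ Z/2,  H_2 = 0.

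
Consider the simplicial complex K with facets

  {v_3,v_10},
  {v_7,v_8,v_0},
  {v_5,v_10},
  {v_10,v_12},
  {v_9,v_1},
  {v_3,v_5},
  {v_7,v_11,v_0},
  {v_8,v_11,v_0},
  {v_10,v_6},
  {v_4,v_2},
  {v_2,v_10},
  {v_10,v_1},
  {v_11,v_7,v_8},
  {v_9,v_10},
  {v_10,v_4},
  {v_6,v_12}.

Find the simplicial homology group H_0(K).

H_0 = Z^2.

We work with the vertex ordering v_0 < v_1 < v_2 < v_3 < v_4 < v_5 < v_6 < v_7 < v_8 < v_9 < v_10 < v_11 < v_12. The simplices of K, each written with vertices in increasing order, are:

  0-simplices (13): [v_0], [v_1], [v_2], [v_3], [v_4], [v_5], [v_6], [v_7], [v_8], [v_9], [v_10], [v_11], [v_12]
  1-simplices (18): (18 of them)
  2-simplices (4): [v_0,v_7,v_8], [v_0,v_7,v_11], [v_0,v_8,v_11], [v_7,v_8,v_11]

Hence C_0 ≅ Z^13, C_1 ≅ Z^18, C_2 ≅ Z^4.

∂_1: C_1 → C_0 sends each edge [p,q] (with p < q) to q − p. For instance
  ∂[v_5,v_10] = [v_10] − [v_5].
The 13×18 boundary matrix has rank 11 and Smith normal form diag(1,1,1,1,1,1,1,1,1,1,1).

The boundary map ∂_2: C_2 → C_1 acts by ∂[p,q,r] = [q,r] − [p,r] + [p,q]. For instance
  ∂[v_7,v_8,v_11] = [v_8,v_11] − [v_7,v_11] + [v_7,v_8],
  ∂[v_0,v_8,v_11] = [v_8,v_11] − [v_0,v_11] + [v_0,v_8].
This gives a 18×4 integer matrix of rank 3; reducing to Smith normal form yields diagonal entries (1,1,1).

From H_k ≅ ker(∂_k) / im(∂_{k+1}) we obtain:

  H_0: rank C_0 − rank ∂_1 = 13 − 11 = 2, and the invariant factors of ∂_1 are all 1, so H_0 = Z^2.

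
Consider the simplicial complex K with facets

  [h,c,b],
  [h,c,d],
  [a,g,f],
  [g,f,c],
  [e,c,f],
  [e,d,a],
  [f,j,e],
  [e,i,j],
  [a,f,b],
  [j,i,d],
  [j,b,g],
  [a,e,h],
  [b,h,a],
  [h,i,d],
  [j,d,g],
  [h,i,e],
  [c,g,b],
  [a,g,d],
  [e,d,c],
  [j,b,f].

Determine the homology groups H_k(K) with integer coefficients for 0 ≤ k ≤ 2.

H_0 = Z,  H_1 = Z ⊕ Z_2,  H_2 = 0.

Fix the vertex order a < b < c < d < e < f < g < h < i < j and write every simplex with vertices in increasing order. Then dim K = 2 and the simplices of K are:

  0-simplices (10): a, b, c, d, e, f, g, h, i, j
  1-simplices (30): ab, ad, ae, af, ag, ah, bc, bf, bg, bh, bj, cd, ce, cf, cg, ch, de, dg, dh, di, dj, ef, eh, ei, ej, fg, fj, gj, hi, ij
  2-simplices (20): abf, abh, ade, adg, aeh, afg, bcg, bch, bfj, bgj, cde, cdh, cef, cfg, dgj, dhi, dij, efj, ehi, eij

Hence C_0 ≅ Z^10, C_1 ≅ Z^30, C_2 ≅ Z^20.

The boundary map ∂_1: C_1 → C_0 maps an edge to its endpoints' difference, ∂[p,q] = q − p. For instance
  ∂de = e − d.
As a 10×30 matrix over Z this has rank 9, with invariant factors (1,1,1,1,1,1,1,1,1).

The boundary map ∂_2: C_2 → C_1 acts by ∂[p,q,r] = [q,r] − [p,r] + [p,q]. For instance
  ∂cfg = fg − cg + cf,
  ∂cef = ef − cf + ce.
As a 30×20 matrix over Z this has rank 20, with invariant factors (1,1,1,1,1,1,1,1,1,1,1,1,1,1,1,1,1,1,1,2).

Computing H_k = (kernel of ∂_k) / (image of ∂_{k+1}):

  H_0: rank C_0 − rank ∂_1 = 10 − 9 = 1, and the invariant factors of ∂_1 are all 1, so H_0 ≅ Z.
  H_1: rank ker ∂_1 − rank ∂_2 = (30 − 9) − 20 = 1, and ∂_2 has invariant factor 2 > 1, so H_1 ≅ Z ⊕ Z_2.
  H_2: rank ker ∂_2 − rank ∂_3 = (20 − 20) − 0 = 0, and there is no ∂_3, so H_2 ≅ 0.

As a check, the Euler characteristic is 10 − 30 + 20 = 0, which agrees with 1 − 1 + 0 = 0.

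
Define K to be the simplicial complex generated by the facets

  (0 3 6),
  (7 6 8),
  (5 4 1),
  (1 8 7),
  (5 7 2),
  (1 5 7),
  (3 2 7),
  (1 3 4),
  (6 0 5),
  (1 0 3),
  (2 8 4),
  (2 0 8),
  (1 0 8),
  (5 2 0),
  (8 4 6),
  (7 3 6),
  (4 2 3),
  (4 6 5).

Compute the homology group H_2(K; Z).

Order the vertices as 0 < 1 < 2 < 3 < 4 < 5 < 6 < 7 < 8. Listing each simplex with vertices in this order, K has dimension 2 with simplices:

  0-simplices (9): [0], [1], [2], [3], [4], [5], [6], [7], [8]
  1-simplices (27): (27 of them)
  2-simplices (18): [0,1,3], [0,1,8], [0,2,5], [0,2,8], [0,3,6], [0,5,6], [1,3,4], [1,4,5], [1,5,7], [1,7,8], [2,3,4], [2,3,7], [2,4,8], [2,5,7], [3,6,7], [4,5,6], [4,6,8], [6,7,8]

so the chain groups are C_0 ≅ Z^9, C_1 ≅ Z^27, C_2 ≅ Z^18.

Boundary ∂_1: C_1 → C_0 is given by ∂[p,q] = [q] − [p].
The 9×27 boundary matrix has rank 8 and Smith normal form diag(1,1,1,1,1,1,1,1).

Boundary ∂_2: C_2 → C_1 acts by ∂[p,q,r] = [q,r] − [p,r] + [p,q]. For instance
  ∂[2,3,7] = [3,7] − [2,7] + [2,3],
  ∂[2,3,4] = [3,4] − [2,4] + [2,3].
The 27×18 boundary matrix has rank 17 and Smith normal form diag(1,1,1,1,1,1,1,1,1,1,1,1,1,1,1,1,1).

Now H_k = ker ∂_k / im ∂_{k+1}, so:

  H_2: rank ker ∂_2 − rank ∂_3 = (18 − 17) − 0 = 1, and there is no ∂_3, so H_2 = Z.

H_2 ≅ Z.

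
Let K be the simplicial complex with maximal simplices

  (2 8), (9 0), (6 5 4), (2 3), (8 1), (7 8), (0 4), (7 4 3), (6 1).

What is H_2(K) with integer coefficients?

H_2 ≅ 0.

We work with the vertex ordering 0 < 1 < 2 < 3 < 4 < 5 < 6 < 7 < 8 < 9. The simplices of K, each written with vertices in increasing order, are:

  0-simplices (10): [0], [1], [2], [3], [4], [5], [6], [7], [8], [9]
  1-simplices (13): [0,4], [0,9], [1,6], [1,8], [2,3], [2,8], [3,4], [3,7], [4,5], [4,6], [4,7], [5,6], [7,8]
  2-simplices (2): [3,4,7], [4,5,6]

Hence C_0 ≅ Z^10, C_1 ≅ Z^13, C_2 ≅ Z^2.

The boundary map ∂_1: C_1 → C_0 maps an edge to its endpoints' difference, ∂[p,q] = q − p. For instance
  ∂[4,5] = [5] − [4].
The resulting 10×13 matrix has rank 9, and its Smith normal form has invariant factors (1,1,1,1,1,1,1,1,1).

∂_2: C_2 → C_1 acts by ∂[p,q,r] = [q,r] − [p,r] + [p,q]. For instance
  ∂[3,4,7] = [4,7] − [3,7] + [3,4],
  ∂[4,5,6] = [5,6] − [4,6] + [4,5].
As a 13×2 matrix over Z this has rank 2, with invariant factors (1,1).

Now H_k = ker ∂_k / im ∂_{k+1}, so:

  H_2: rank ker ∂_2 − rank ∂_3 = (2 − 2) − 0 = 0, and there is no ∂_3, so H_2 = 0.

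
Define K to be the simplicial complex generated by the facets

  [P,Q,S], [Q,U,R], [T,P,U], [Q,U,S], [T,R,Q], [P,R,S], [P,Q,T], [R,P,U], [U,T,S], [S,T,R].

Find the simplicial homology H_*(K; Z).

Take the total order P < Q < R < S < T < U on the vertex set. Then K (dimension 2) consists of the simplices:

  0-simplices (6): P, Q, R, S, T, U
  1-simplices (15): PQ, PR, PS, PT, PU, QR, QS, QT, QU, RS, RT, RU, ST, SU, TU
  2-simplices (10): PQS, PQT, PRS, PRU, PTU, QRT, QRU, QSU, RST, STU

so the chain groups are C_0 ≅ Z^6, C_1 ≅ Z^15, C_2 ≅ Z^10.

∂_1: C_1 → C_0 is given by ∂[p,q] = [q] − [p]. For instance
  ∂RU = U − R.
As a 6×15 matrix over Z this has rank 5, with invariant factors (1,1,1,1,1).

The boundary map ∂_2: C_2 → C_1 maps a triangle to the signed sum of its edges. For instance
  ∂PQT = QT − PT + PQ,
  ∂QRU = RU − QU + QR.
The resulting 15×10 matrix has rank 10, and its Smith normal form has invariant factors (1,1,1,1,1,1,1,1,1,2).

From H_k ≅ ker(∂_k) / im(∂_{k+1}) we obtain:

  H_0: rank C_0 − rank ∂_1 = 6 − 5 = 1, and the invariant factors of ∂_1 are all 1, so H_0 ≅ Z.
  H_1: rank ker ∂_1 − rank ∂_2 = (15 − 5) − 10 = 0, and ∂_2 has invariant factor 2 > 1, so H_1 ≅ Z_2.
  H_2: rank ker ∂_2 − rank ∂_3 = (10 − 10) − 0 = 0, and there is no ∂_3, so H_2 ≅ 0.

H_0 = Z,  H_1 = Z_2,  H_2 = 0.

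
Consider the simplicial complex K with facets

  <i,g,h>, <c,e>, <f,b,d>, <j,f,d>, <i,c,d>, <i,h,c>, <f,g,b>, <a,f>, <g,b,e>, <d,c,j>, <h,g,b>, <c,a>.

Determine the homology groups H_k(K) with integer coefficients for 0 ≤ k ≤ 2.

H_0 ≅ Z,  H_1 ≅ Z^3,  H_2 = 0.

Fix the vertex order a < b < c < d < e < f < g < h < i < j and write every simplex with vertices in increasing order. Then dim K = 2 and the simplices of K are:

  0-simplices (10): a, b, c, d, e, f, g, h, i, j
  1-simplices (21): ac, af, bd, be, bf, bg, bh, cd, ce, ch, ci, cj, df, di, dj, eg, fg, fj, gh, gi, hi
  2-simplices (9): bdf, beg, bfg, bgh, cdi, cdj, chi, dfj, ghi

Hence C_0 ≅ Z^10, C_1 ≅ Z^21, C_2 ≅ Z^9.

Boundary ∂_1: C_1 → C_0 is given by ∂[p,q] = [q] − [p]. For instance
  ∂fg = g − f.
As a 10×21 matrix over Z this has rank 9, with invariant factors (1,1,1,1,1,1,1,1,1).

The boundary map ∂_2: C_2 → C_1 acts by ∂[p,q,r] = [q,r] − [p,r] + [p,q]. For instance
  ∂dfj = fj − dj + df,
  ∂ghi = hi − gi + gh.
As a 21×9 matrix over Z this has rank 9, with invariant factors (1,1,1,1,1,1,1,1,1).

Now H_k = ker ∂_k / im ∂_{k+1}, so:

  H_0: rank C_0 − rank ∂_1 = 10 − 9 = 1, and the invariant factors of ∂_1 are all 1, so H_0 = Z.
  H_1: rank ker ∂_1 − rank ∂_2 = (21 − 9) − 9 = 3, and the invariant factors of ∂_2 are all 1, so H_1 = Z^3.
  H_2: rank ker ∂_2 − rank ∂_3 = (9 − 9) − 0 = 0, and there is no ∂_3, so H_2 = 0.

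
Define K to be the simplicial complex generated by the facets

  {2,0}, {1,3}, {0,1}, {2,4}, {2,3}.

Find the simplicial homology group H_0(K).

H_0 ≅ Z.

Order the vertices as 0 < 1 < 2 < 3 < 4. Listing each simplex with vertices in this order, K has dimension 1 with simplices:

  0-simplices (5): [0], [1], [2], [3], [4]
  1-simplices (5): [0,1], [0,2], [1,3], [2,3], [2,4]

so the chain groups are C_0 ≅ Z^5, C_1 ≅ Z^5.

The boundary map ∂_1: C_1 → C_0 sends each edge [p,q] (with p < q) to q − p.
The resulting 5×5 matrix has rank 4, and its Smith normal form has invariant factors (1,1,1,1).

Computing H_k = (kernel of ∂_k) / (image of ∂_{k+1}):

  H_0: rank C_0 − rank ∂_1 = 5 − 4 = 1, and the invariant factors of ∂_1 are all 1, so H_0 ≅ Z.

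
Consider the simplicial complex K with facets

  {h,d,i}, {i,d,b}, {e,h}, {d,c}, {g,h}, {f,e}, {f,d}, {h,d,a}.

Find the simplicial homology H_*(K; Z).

H_0 ≅ Z,  H_1 ≅ Z,  H_2 = 0.

Take the total order a < b < c < d < e < f < g < h < i on the vertex set. Then K (dimension 2) consists of the simplices:

  0-simplices (9): a, b, c, d, e, f, g, h, i
  1-simplices (12): ad, ah, bd, bi, cd, df, dh, di, ef, eh, gh, hi
  2-simplices (3): adh, bdi, dhi

giving chain groups C_0 ≅ Z^9, C_1 ≅ Z^12, C_2 ≅ Z^3.

Boundary ∂_1: C_1 → C_0 maps an edge to its endpoints' difference, ∂[p,q] = q − p.
As a 9×12 matrix over Z this has rank 8, with invariant factors (1,1,1,1,1,1,1,1).

∂_2: C_2 → C_1 sends each 2-simplex [p,q,r] to [q,r] − [p,r] + [p,q]. For instance
  ∂dhi = hi − di + dh,
  ∂bdi = di − bi + bd.
The resulting 12×3 matrix has rank 3, and its Smith normal form has invariant factors (1,1,1).

Now H_k = ker ∂_k / im ∂_{k+1}, so:

  H_0: rank C_0 − rank ∂_1 = 9 − 8 = 1, and the invariant factors of ∂_1 are all 1, so H_0 = Z.
  H_1: rank ker ∂_1 − rank ∂_2 = (12 − 8) − 3 = 1, and the invariant factors of ∂_2 are all 1, so H_1 = Z.
  H_2: rank ker ∂_2 − rank ∂_3 = (3 − 3) − 0 = 0, and there is no ∂_3, so H_2 = 0.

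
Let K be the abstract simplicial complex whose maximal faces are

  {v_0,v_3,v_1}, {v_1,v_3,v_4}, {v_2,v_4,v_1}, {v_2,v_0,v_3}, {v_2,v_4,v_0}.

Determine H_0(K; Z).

H_0 = Z.

Order the vertices as v_0 < v_1 < v_2 < v_3 < v_4. Listing each simplex with vertices in this order, K has dimension 2 with simplices:

  0-simplices (5): [v_0], [v_1], [v_2], [v_3], [v_4]
  1-simplices (10): [v_0,v_1], [v_0,v_2], [v_0,v_3], [v_0,v_4], [v_1,v_2], [v_1,v_3], [v_1,v_4], [v_2,v_3], [v_2,v_4], [v_3,v_4]
  2-simplices (5): [v_0,v_1,v_3], [v_0,v_2,v_3], [v_0,v_2,v_4], [v_1,v_2,v_4], [v_1,v_3,v_4]

Hence C_0 ≅ Z^5, C_1 ≅ Z^10, C_2 ≅ Z^5.

The boundary map ∂_1: C_1 → C_0 is given by ∂[p,q] = [q] − [p].
As a 5×10 matrix over Z this has rank 4, with invariant factors (1,1,1,1).

Boundary ∂_2: C_2 → C_1 maps a triangle to the signed sum of its edges. For instance
  ∂[v_0,v_1,v_3] = [v_1,v_3] − [v_0,v_3] + [v_0,v_1],
  ∂[v_0,v_2,v_3] = [v_2,v_3] − [v_0,v_3] + [v_0,v_2].
This gives a 10×5 integer matrix of rank 5; reducing to Smith normal form yields diagonal entries (1,1,1,1,1).

From H_k ≅ ker(∂_k) / im(∂_{k+1}) we obtain:

  H_0: rank C_0 − rank ∂_1 = 5 − 4 = 1, and the invariant factors of ∂_1 are all 1, so H_0 = Z.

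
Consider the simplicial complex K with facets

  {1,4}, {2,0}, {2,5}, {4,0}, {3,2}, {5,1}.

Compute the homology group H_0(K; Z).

H_0 = Z.

Take the total order 0 < 1 < 2 < 3 < 4 < 5 on the vertex set. Then K (dimension 1) consists of the simplices:

  0-simplices (6): [0], [1], [2], [3], [4], [5]
  1-simplices (6): [0,2], [0,4], [1,4], [1,5], [2,3], [2,5]

giving chain groups C_0 ≅ Z^6, C_1 ≅ Z^6.

Boundary ∂_1: C_1 → C_0 maps an edge to its endpoints' difference, ∂[p,q] = q − p. For instance
  ∂[2,5] = [5] − [2].
As a 6×6 matrix over Z this has rank 5, with invariant factors (1,1,1,1,1).

Reading off H_k = ker ∂_k / im ∂_{k+1}:

  H_0: rank C_0 − rank ∂_1 = 6 − 5 = 1, and the invariant factors of ∂_1 are all 1, so H_0 ≅ Z.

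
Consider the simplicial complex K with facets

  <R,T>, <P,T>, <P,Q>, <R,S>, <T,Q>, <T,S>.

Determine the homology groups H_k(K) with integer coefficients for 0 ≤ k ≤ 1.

H_0 ≅ Z,  H_1 ≅ Z^2.

Fix the vertex order P < Q < R < S < T and write every simplex with vertices in increasing order. Then dim K = 1 and the simplices of K are:

  0-simplices (5): P, Q, R, S, T
  1-simplices (6): PQ, PT, QT, RS, RT, ST

giving chain groups C_0 ≅ Z^5, C_1 ≅ Z^6.

The boundary map ∂_1: C_1 → C_0 is given by ∂[p,q] = [q] − [p].
This gives a 5×6 integer matrix of rank 4; reducing to Smith normal form yields diagonal entries (1,1,1,1).

Now H_k = ker ∂_k / im ∂_{k+1}, so:

  H_0: rank C_0 − rank ∂_1 = 5 − 4 = 1, and the invariant factors of ∂_1 are all 1, so H_0 = Z.
  H_1: rank ker ∂_1 − rank ∂_2 = (6 − 4) − 0 = 2, and there is no ∂_2, so H_1 = Z^2.

As a check, the Euler characteristic is 5 − 6 = -1, which agrees with 1 − 2 = -1.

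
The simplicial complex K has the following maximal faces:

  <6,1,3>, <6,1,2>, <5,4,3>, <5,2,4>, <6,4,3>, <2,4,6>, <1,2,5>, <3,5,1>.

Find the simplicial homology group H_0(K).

H_0 = Z.

We work with the vertex ordering 1 < 2 < 3 < 4 < 5 < 6. The simplices of K, each written with vertices in increasing order, are:

  0-simplices (6): [1], [2], [3], [4], [5], [6]
  1-simplices (12): [1,2], [1,3], [1,5], [1,6], [2,4], [2,5], [2,6], [3,4], [3,5], [3,6], [4,5], [4,6]
  2-simplices (8): [1,2,5], [1,2,6], [1,3,5], [1,3,6], [2,4,5], [2,4,6], [3,4,5], [3,4,6]

Hence C_0 ≅ Z^6, C_1 ≅ Z^12, C_2 ≅ Z^8.

∂_1: C_1 → C_0 maps an edge to its endpoints' difference, ∂[p,q] = q − p.
The 6×12 boundary matrix has rank 5 and Smith normal form diag(1,1,1,1,1).

The boundary map ∂_2: C_2 → C_1 acts by ∂[p,q,r] = [q,r] − [p,r] + [p,q]. For instance
  ∂[1,2,6] = [2,6] − [1,6] + [1,2],
  ∂[3,4,6] = [4,6] − [3,6] + [3,4].
The 12×8 boundary matrix has rank 7 and Smith normal form diag(1,1,1,1,1,1,1).

Reading off H_k = ker ∂_k / im ∂_{k+1}:

  H_0: rank C_0 − rank ∂_1 = 6 − 5 = 1, and the invariant factors of ∂_1 are all 1, so H_0 = Z.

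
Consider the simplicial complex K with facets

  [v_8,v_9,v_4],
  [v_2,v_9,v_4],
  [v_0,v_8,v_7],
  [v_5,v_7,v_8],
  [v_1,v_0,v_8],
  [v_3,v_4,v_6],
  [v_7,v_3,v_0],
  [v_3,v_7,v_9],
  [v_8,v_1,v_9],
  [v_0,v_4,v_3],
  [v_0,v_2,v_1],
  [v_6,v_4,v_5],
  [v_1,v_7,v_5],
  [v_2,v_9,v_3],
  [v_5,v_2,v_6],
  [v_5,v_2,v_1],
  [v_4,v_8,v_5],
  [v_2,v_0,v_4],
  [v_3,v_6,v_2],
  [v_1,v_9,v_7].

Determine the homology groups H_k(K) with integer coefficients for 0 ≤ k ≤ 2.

Fix the vertex order v_0 < v_1 < v_2 < v_3 < v_4 < v_5 < v_6 < v_7 < v_8 < v_9 and write every simplex with vertices in increasing order. Then dim K = 2 and the simplices of K are:

  0-simplices (10): [v_0], [v_1], [v_2], [v_3], [v_4], [v_5], [v_6], [v_7], [v_8], [v_9]
  1-simplices (30): (30 of them)
  2-simplices (20): (20 of them)

giving chain groups C_0 ≅ Z^10, C_1 ≅ Z^30, C_2 ≅ Z^20.

∂_1: C_1 → C_0 maps an edge to its endpoints' difference, ∂[p,q] = q − p.
As a 10×30 matrix over Z this has rank 9, with invariant factors (1,1,1,1,1,1,1,1,1).

Boundary ∂_2: C_2 → C_1 acts by ∂[p,q,r] = [q,r] − [p,r] + [p,q]. For instance
  ∂[v_0,v_3,v_7] = [v_3,v_7] − [v_0,v_7] + [v_0,v_3],
  ∂[v_0,v_7,v_8] = [v_7,v_8] − [v_0,v_8] + [v_0,v_7].
The resulting 30×20 matrix has rank 20, and its Smith normal form has invariant factors (1,1,1,1,1,1,1,1,1,1,1,1,1,1,1,1,1,1,1,2).

From H_k ≅ ker(∂_k) / im(∂_{k+1}) we obtain:

  H_0: rank C_0 − rank ∂_1 = 10 − 9 = 1, and the invariant factors of ∂_1 are all 1, so H_0 = Z.
  H_1: rank ker ∂_1 − rank ∂_2 = (30 − 9) − 20 = 1, and ∂_2 has invariant factor 2 > 1, so H_1 = Z × Z/2.
  H_2: rank ker ∂_2 − rank ∂_3 = (20 − 20) − 0 = 0, and there is no ∂_3, so H_2 = 0.

H_0 ≅ Z,  H_1 ≅ Z × Z/2,  H_2 = 0.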